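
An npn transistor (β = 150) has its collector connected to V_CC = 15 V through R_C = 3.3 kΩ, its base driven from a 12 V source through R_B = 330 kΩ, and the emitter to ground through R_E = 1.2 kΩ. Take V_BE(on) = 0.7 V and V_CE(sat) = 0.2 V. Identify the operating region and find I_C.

Assume active: I_B = (12 − 0.7)/(330 + 151×1.2) = 0.0221 mA, I_C = β·I_B = 3.32 mA.
Then V_CE = 15 − 3.32×3.3 − 3.34×1.2 = 0.0527 V < 0.2 V — the active assumption fails.
Re-solve with V_CE = 0.2 V. KCL at the emitter: V_E/R_E = (V_BB−0.7−V_E)/R_B + (V_CC−0.2−V_E)/R_C, giving V_E = 3.97 V.
I_C = (V_CC − 0.2 − V_E)/R_C = (14.8 − 3.97)/3.3 = 3.28 mA.
Check: I_B = (11.3 − 3.97)/330 = 0.0222 mA, and β·I_B = 3.33 mA > I_C, confirming saturation.

saturation; I_C ≈ 3.3 mA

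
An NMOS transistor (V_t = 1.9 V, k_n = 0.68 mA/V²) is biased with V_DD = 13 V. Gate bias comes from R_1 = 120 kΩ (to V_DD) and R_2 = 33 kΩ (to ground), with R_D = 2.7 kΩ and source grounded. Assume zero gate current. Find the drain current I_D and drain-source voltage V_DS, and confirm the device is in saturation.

I_D ≈ 0.28 mA, V_DS ≈ 12 V

V_G = V_DD·R_2/(R_1+R_2) = 13×33/153 = 2.8 V. With the source grounded, V_GS = V_G = 2.8 V.
Assume saturation: I_D = (k_n/2)(V_GS − V_t)² = (0.68/2)×(2.8 − 1.9)² = 0.34×0.904² = 0.278 mA.
V_DS = V_DD − I_D·R_D = 13 − 0.278×2.7 = 12.2 V.
Saturation requires V_DS ≥ V_GS − V_t = 0.904 V; 12.2 ≥ 0.904 ✓.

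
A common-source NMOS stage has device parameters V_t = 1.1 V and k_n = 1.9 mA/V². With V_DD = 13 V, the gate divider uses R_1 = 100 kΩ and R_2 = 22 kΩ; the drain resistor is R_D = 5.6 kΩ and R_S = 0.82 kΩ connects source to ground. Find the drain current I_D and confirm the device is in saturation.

V_G = V_DD·R_2/(R_1+R_2) = 13×22/122 = 2.34 V.
Assume saturation: I_D = (k_n/2)(V_GS − V_t)² with V_GS = V_G − I_D·R_S = 2.34 − 0.82·I_D.
Substituting gives 0.639·I_D² − 2.94·I_D + 1.47 = 0, with roots I_D = 0.572 or 4.03 mA.
The root I_D = 4.03 mA gives V_GS = -0.959 V ≤ V_t, so take I_D = 0.572 mA.
Then V_GS = 1.88 V and V_DS = V_DD − I_D(R_D+R_S) = 13 − 0.572×6.42 = 9.33 V.
Saturation requires V_DS ≥ V_GS − V_t = 0.776 V; 9.33 ≥ 0.776 ✓.

I_D ≈ 0.57 mA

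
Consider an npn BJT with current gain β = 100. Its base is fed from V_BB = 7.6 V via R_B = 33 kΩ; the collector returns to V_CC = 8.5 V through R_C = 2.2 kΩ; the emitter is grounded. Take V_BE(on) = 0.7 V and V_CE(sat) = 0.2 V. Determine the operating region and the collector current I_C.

saturation; I_C ≈ 3.8 mA

Assume active: I_B = (7.6 − 0.7)/33 = 0.209 mA, giving I_C = β·I_B = 20.9 mA.
But then V_CE = 8.5 − 20.9×2.2 = -37.5 V < V_CE(sat) = 0.2 V — impossible in the active region.
So the transistor is saturated. With V_CE = 0.2 V, I_C = (V_CC − 0.2)/R_C = 8.3/2.2 = 3.77 mA.
Check: β·I_B = 20.9 mA > I_C = 3.77 mA, confirming saturation.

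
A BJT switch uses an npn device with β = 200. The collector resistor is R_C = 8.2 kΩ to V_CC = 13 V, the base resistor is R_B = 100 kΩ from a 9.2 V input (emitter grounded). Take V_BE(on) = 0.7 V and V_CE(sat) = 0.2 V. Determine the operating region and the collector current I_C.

saturation; I_C ≈ 1.6 mA

Assume active: I_B = (9.2 − 0.7)/100 = 0.085 mA, giving I_C = β·I_B = 17 mA.
But then V_CE = 13 − 17×8.2 = -126 V < V_CE(sat) = 0.2 V — impossible in the active region.
So the transistor is saturated. With V_CE = 0.2 V, I_C = (V_CC − 0.2)/R_C = 12.8/8.2 = 1.56 mA.
Check: β·I_B = 17 mA > I_C = 1.56 mA, confirming saturation.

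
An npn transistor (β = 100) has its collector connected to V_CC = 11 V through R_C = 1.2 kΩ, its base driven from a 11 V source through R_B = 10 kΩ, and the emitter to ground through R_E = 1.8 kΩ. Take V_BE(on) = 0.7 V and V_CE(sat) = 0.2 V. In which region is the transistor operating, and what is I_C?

Assume active: I_B = (11 − 0.7)/(10 + 101×1.8) = 0.0537 mA, I_C = β·I_B = 5.37 mA.
Then V_CE = 11 − 5.37×1.2 − 5.42×1.8 = -5.21 V < 0.2 V — the active assumption fails.
Re-solve with V_CE = 0.2 V. KCL at the emitter: V_E/R_E = (V_BB−0.7−V_E)/R_B + (V_CC−0.2−V_E)/R_C, giving V_E = 6.74 V.
I_C = (V_CC − 0.2 − V_E)/R_C = (10.8 − 6.74)/1.2 = 3.39 mA.
Check: I_B = (10.3 − 6.74)/10 = 0.356 mA, and β·I_B = 35.6 mA > I_C, confirming saturation.

saturation; I_C ≈ 3.4 mA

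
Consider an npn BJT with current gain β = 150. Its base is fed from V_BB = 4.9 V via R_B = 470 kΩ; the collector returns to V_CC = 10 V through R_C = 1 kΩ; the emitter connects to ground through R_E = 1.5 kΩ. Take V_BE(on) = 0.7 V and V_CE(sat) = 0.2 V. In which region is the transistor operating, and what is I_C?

active; I_C ≈ 0.9 mA

Assume active. Base-emitter loop: I_B = (V_BB − V_BE)/(R_B + (β+1)R_E) = (4.9 − 0.7)/(470 + 151×1.5) = 0.00603 mA.
I_C = β·I_B = 150×0.00603 = 0.905 mA.
V_CE = V_CC − I_C·R_C − I_E·R_E = 10 − 0.905×1 − 0.911×1.5 = 7.73 V > V_CE(sat), so the active-region assumption holds.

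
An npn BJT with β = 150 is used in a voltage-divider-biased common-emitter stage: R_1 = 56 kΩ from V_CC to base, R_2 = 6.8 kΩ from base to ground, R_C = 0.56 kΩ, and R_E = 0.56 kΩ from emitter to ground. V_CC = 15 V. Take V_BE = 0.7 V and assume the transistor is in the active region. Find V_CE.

Thevenize the base divider: V_Th = V_CC·R_2/(R_1+R_2) = 15×6.8/62.8 = 1.62 V, R_Th = R_1‖R_2 = 6.06 kΩ.
Base-emitter loop: V_Th = I_B·R_Th + V_BE + (β+1)I_B·R_E, so I_B = (1.62 − 0.7) / (6.06 + 151×0.56) = 0.0102 mA.
I_C = β·I_B = 150×0.0102 = 1.53 mA, and I_E = (β+1)I_B = 1.54 mA.
V_CE = V_CC − I_C·R_C − I_E·R_E = 15 − 1.53×0.56 − 1.54×0.56 = 13.3 V.
V_CE = 13.3 V > 0.2 V confirms active-region operation.

V_CE ≈ 13 V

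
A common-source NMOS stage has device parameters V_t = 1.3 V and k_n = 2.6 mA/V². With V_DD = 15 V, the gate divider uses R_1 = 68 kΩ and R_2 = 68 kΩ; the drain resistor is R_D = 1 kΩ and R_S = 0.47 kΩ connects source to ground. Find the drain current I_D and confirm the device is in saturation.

V_G = V_DD·R_2/(R_1+R_2) = 15×68/136 = 7.5 V.
Assume saturation: I_D = (k_n/2)(V_GS − V_t)² with V_GS = V_G − I_D·R_S = 7.5 − 0.47·I_D.
Substituting gives 0.287·I_D² − 8.58·I_D + 50 = 0, with roots I_D = 7.93 or 21.9 mA.
The root I_D = 21.9 mA gives V_GS = -2.81 V ≤ V_t, so take I_D = 7.93 mA.
Then V_GS = 3.77 V and V_DS = V_DD − I_D(R_D+R_S) = 15 − 7.93×1.47 = 3.34 V.
Saturation requires V_DS ≥ V_GS − V_t = 2.47 V; 3.34 ≥ 2.47 ✓.

I_D ≈ 7.9 mA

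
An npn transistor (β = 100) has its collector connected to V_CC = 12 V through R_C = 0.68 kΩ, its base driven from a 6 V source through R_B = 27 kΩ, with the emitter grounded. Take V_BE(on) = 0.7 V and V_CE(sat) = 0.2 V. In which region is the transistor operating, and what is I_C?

saturation; I_C ≈ 17 mA

Assume active: I_B = (6 − 0.7)/27 = 0.196 mA, giving I_C = β·I_B = 19.6 mA.
But then V_CE = 12 − 19.6×0.68 = -1.35 V < V_CE(sat) = 0.2 V — impossible in the active region.
So the transistor is saturated. With V_CE = 0.2 V, I_C = (V_CC − 0.2)/R_C = 11.8/0.68 = 17.4 mA.
Check: β·I_B = 19.6 mA > I_C = 17.4 mA, confirming saturation.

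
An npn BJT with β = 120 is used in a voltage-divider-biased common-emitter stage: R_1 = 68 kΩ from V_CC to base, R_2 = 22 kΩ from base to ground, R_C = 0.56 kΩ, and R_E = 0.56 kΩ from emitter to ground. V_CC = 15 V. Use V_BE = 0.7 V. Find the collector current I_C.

Thevenize the base divider: V_Th = V_CC·R_2/(R_1+R_2) = 15×22/90 = 3.67 V, R_Th = R_1‖R_2 = 16.6 kΩ.
Base-emitter loop: V_Th = I_B·R_Th + V_BE + (β+1)I_B·R_E, so I_B = (3.67 − 0.7) / (16.6 + 121×0.56) = 0.0352 mA.
I_C = β·I_B = 120×0.0352 = 4.22 mA, and I_E = (β+1)I_B = 4.25 mA.
V_CE = V_CC − I_C·R_C − I_E·R_E = 15 − 4.22×0.56 − 4.25×0.56 = 10.3 V.
V_CE = 10.3 V > 0.2 V confirms active-region operation.

I_C ≈ 4.2 mA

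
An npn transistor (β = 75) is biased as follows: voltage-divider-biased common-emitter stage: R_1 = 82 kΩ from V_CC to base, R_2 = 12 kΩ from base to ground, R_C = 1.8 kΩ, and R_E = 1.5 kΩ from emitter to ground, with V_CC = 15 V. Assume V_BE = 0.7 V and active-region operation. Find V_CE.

V_CE ≈ 13 V

Thevenize the base divider: V_Th = V_CC·R_2/(R_1+R_2) = 15×12/94 = 1.91 V, R_Th = R_1‖R_2 = 10.5 kΩ.
Base-emitter loop: V_Th = I_B·R_Th + V_BE + (β+1)I_B·R_E, so I_B = (1.91 − 0.7) / (10.5 + 76×1.5) = 0.00976 mA.
I_C = β·I_B = 75×0.00976 = 0.732 mA, and I_E = (β+1)I_B = 0.742 mA.
V_CE = V_CC − I_C·R_C − I_E·R_E = 15 − 0.732×1.8 − 0.742×1.5 = 12.6 V.
V_CE = 12.6 V > 0.2 V confirms active-region operation.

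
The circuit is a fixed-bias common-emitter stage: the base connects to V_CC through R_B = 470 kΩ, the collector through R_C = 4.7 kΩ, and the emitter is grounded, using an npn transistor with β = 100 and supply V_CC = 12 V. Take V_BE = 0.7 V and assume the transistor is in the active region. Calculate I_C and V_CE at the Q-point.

Base loop: V_CC = I_B·R_B + V_BE, so I_B = (12 − 0.7)/470 kΩ = 0.024 mA.
In the active region I_C = β·I_B = 100 × 0.024 = 2.4 mA.
Collector loop: V_CE = V_CC − I_C·R_C = 12 − 2.4×4.7 = 0.7 V.
Since V_CE = 0.7 V > V_CE(sat) ≈ 0.2 V, the transistor is in the active region as assumed.

I_C ≈ 2.4 mA, V_CE ≈ 0.7 V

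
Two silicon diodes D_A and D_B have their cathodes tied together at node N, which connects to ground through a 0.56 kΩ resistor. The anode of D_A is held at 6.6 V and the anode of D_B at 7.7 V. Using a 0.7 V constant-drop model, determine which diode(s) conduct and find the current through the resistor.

Assume both conduct. Then node N would need to be at both 6.6−0.7 = 5.9 V and 7.7−0.7 = 7 V, which is impossible.
Assume only D_B conducts: V_N = 7.7 − 0.7 = 7 V, so I_R = 7/0.56 = 12.5 mA.
Check D_A: its anode-to-cathode voltage is 6.6 − 7 = -0.4 V < 0.7 V, so it is off. The assumption is consistent.

Only D_B conducts; I_R ≈ 12 mA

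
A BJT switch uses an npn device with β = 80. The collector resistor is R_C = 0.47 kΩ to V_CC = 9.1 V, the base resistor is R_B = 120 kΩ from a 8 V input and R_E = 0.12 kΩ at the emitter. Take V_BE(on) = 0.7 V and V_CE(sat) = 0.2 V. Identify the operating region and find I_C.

Assume active. Base-emitter loop: I_B = (V_BB − V_BE)/(R_B + (β+1)R_E) = (8 − 0.7)/(120 + 81×0.12) = 0.0563 mA.
I_C = β·I_B = 80×0.0563 = 4.5 mA.
V_CE = V_CC − I_C·R_C − I_E·R_E = 9.1 − 4.5×0.47 − 4.56×0.12 = 6.44 V > V_CE(sat), so the active-region assumption holds.

active; I_C ≈ 4.5 mA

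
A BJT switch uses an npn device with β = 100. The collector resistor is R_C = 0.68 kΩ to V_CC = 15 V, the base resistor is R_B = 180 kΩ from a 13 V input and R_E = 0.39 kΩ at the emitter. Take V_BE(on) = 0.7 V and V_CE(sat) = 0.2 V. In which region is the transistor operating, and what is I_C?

Assume active. Base-emitter loop: I_B = (V_BB − V_BE)/(R_B + (β+1)R_E) = (13 − 0.7)/(180 + 101×0.39) = 0.0561 mA.
I_C = β·I_B = 100×0.0561 = 5.61 mA.
V_CE = V_CC − I_C·R_C − I_E·R_E = 15 − 5.61×0.68 − 5.66×0.39 = 8.98 V > V_CE(sat), so the active-region assumption holds.

active; I_C ≈ 5.6 mA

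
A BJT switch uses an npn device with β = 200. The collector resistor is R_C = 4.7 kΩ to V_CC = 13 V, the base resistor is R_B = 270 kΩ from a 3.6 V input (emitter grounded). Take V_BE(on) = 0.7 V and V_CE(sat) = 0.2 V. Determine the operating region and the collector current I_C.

Assume active. Base-emitter loop: I_B = (V_BB − V_BE)/R_B = (3.6 − 0.7)/270 = 0.0107 mA.
I_C = β·I_B = 200×0.0107 = 2.15 mA.
V_CE = V_CC − I_C·R_C = 13 − 2.15×4.7 = 2.9 V > V_CE(sat), so the active-region assumption holds.

active; I_C ≈ 2.1 mA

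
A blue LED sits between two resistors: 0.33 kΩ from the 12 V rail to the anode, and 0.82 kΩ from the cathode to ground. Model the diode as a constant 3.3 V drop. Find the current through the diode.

I ≈ 7.6 mA

The two resistors are in series with the diode, so KVL gives 12 = I·0.33 + 3.3 + I·0.82.
I = (12 − 3.3) / (0.33 + 0.82) kΩ = 8.7 / 1.15 = 7.57 mA.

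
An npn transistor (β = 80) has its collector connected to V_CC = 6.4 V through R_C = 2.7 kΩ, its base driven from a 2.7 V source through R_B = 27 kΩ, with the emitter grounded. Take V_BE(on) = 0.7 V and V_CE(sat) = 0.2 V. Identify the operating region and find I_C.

Assume active: I_B = (2.7 − 0.7)/27 = 0.0741 mA, giving I_C = β·I_B = 5.93 mA.
But then V_CE = 6.4 − 5.93×2.7 = -9.6 V < V_CE(sat) = 0.2 V — impossible in the active region.
So the transistor is saturated. With V_CE = 0.2 V, I_C = (V_CC − 0.2)/R_C = 6.2/2.7 = 2.3 mA.
Check: β·I_B = 5.93 mA > I_C = 2.3 mA, confirming saturation.

saturation; I_C ≈ 2.3 mA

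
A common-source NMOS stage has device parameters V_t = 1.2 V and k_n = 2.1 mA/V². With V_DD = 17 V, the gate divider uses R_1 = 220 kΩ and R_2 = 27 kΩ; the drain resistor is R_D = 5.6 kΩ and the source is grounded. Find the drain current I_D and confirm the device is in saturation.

I_D ≈ 0.46 mA

V_G = V_DD·R_2/(R_1+R_2) = 17×27/247 = 1.86 V. With the source grounded, V_GS = V_G = 1.86 V.
Assume saturation: I_D = (k_n/2)(V_GS − V_t)² = (2.1/2)×(1.86 − 1.2)² = 1.05×0.658² = 0.455 mA.
V_DS = V_DD − I_D·R_D = 17 − 0.455×5.6 = 14.5 V.
Saturation requires V_DS ≥ V_GS − V_t = 0.658 V; 14.5 ≥ 0.658 ✓.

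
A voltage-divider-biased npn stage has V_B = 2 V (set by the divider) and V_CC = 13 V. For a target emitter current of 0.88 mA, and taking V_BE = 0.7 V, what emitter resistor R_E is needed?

R_E ≈ 1.5 kΩ

V_E = V_B − V_BE = 2 − 0.7 = 1.3 V.
R_E = V_E / I_E = 1.3 / 0.88 = 1.48 kΩ.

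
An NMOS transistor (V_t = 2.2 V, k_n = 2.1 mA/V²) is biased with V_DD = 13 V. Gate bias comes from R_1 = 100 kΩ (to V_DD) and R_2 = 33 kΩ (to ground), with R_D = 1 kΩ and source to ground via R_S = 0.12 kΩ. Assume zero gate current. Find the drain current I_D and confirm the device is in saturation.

I_D ≈ 0.89 mA

V_G = V_DD·R_2/(R_1+R_2) = 13×33/133 = 3.23 V.
Assume saturation: I_D = (k_n/2)(V_GS − V_t)² with V_GS = V_G − I_D·R_S = 3.23 − 0.12·I_D.
Substituting gives 0.0151·I_D² − 1.26·I_D + 1.1 = 0, with roots I_D = 0.887 or 82.3 mA.
The root I_D = 82.3 mA gives V_GS = -6.66 V ≤ V_t, so take I_D = 0.887 mA.
Then V_GS = 3.12 V and V_DS = V_DD − I_D(R_D+R_S) = 13 − 0.887×1.12 = 12 V.
Saturation requires V_DS ≥ V_GS − V_t = 0.919 V; 12 ≥ 0.919 ✓.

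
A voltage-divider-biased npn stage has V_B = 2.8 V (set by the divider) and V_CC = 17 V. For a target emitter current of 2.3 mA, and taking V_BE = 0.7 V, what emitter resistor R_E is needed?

R_E ≈ 0.91 kΩ

V_E = V_B − V_BE = 2.8 − 0.7 = 2.1 V.
R_E = V_E / I_E = 2.1 / 2.3 = 0.913 kΩ.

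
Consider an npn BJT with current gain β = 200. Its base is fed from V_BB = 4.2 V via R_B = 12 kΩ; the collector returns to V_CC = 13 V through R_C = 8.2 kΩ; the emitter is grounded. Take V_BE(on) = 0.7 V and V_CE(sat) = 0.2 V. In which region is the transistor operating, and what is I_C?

saturation; I_C ≈ 1.6 mA

Assume active: I_B = (4.2 − 0.7)/12 = 0.292 mA, giving I_C = β·I_B = 58.3 mA.
But then V_CE = 13 − 58.3×8.2 = -465 V < V_CE(sat) = 0.2 V — impossible in the active region.
So the transistor is saturated. With V_CE = 0.2 V, I_C = (V_CC − 0.2)/R_C = 12.8/8.2 = 1.56 mA.
Check: β·I_B = 58.3 mA > I_C = 1.56 mA, confirming saturation.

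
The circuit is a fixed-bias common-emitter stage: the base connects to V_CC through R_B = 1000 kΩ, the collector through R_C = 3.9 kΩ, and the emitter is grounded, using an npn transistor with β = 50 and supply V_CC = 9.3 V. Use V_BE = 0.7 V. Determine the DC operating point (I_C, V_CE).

I_C ≈ 0.43 mA, V_CE ≈ 7.6 V

Base loop: V_CC = I_B·R_B + V_BE, so I_B = (9.3 − 0.7)/1000 kΩ = 0.0086 mA.
In the active region I_C = β·I_B = 50 × 0.0086 = 0.43 mA.
Collector loop: V_CE = V_CC − I_C·R_C = 9.3 − 0.43×3.9 = 7.62 V.
Since V_CE = 7.62 V > V_CE(sat) ≈ 0.2 V, the transistor is in the active region as assumed.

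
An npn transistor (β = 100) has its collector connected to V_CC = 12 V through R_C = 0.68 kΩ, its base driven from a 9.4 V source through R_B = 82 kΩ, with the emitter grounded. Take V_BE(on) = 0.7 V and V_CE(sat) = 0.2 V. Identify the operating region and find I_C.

Assume active. Base-emitter loop: I_B = (V_BB − V_BE)/R_B = (9.4 − 0.7)/82 = 0.106 mA.
I_C = β·I_B = 100×0.106 = 10.6 mA.
V_CE = V_CC − I_C·R_C = 12 − 10.6×0.68 = 4.79 V > V_CE(sat), so the active-region assumption holds.

active; I_C ≈ 11 mA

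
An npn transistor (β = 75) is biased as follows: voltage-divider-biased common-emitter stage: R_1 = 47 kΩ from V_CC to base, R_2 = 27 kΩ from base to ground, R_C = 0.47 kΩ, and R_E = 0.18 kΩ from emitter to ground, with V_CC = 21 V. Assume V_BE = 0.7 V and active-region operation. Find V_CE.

Thevenize the base divider: V_Th = V_CC·R_2/(R_1+R_2) = 21×27/74 = 7.66 V, R_Th = R_1‖R_2 = 17.1 kΩ.
Base-emitter loop: V_Th = I_B·R_Th + V_BE + (β+1)I_B·R_E, so I_B = (7.66 − 0.7) / (17.1 + 76×0.18) = 0.226 mA.
I_C = β·I_B = 75×0.226 = 16.9 mA, and I_E = (β+1)I_B = 17.2 mA.
V_CE = V_CC − I_C·R_C − I_E·R_E = 21 − 16.9×0.47 − 17.2×0.18 = 9.95 V.
V_CE = 9.95 V > 0.2 V confirms active-region operation.

V_CE ≈ 9.9 V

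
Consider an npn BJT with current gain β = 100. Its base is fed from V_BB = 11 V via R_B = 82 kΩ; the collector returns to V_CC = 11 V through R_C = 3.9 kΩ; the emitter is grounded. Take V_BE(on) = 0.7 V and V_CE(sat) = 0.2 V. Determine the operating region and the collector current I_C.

saturation; I_C ≈ 2.8 mA

Assume active: I_B = (11 − 0.7)/82 = 0.126 mA, giving I_C = β·I_B = 12.6 mA.
But then V_CE = 11 − 12.6×3.9 = -38 V < V_CE(sat) = 0.2 V — impossible in the active region.
So the transistor is saturated. With V_CE = 0.2 V, I_C = (V_CC − 0.2)/R_C = 10.8/3.9 = 2.77 mA.
Check: β·I_B = 12.6 mA > I_C = 2.77 mA, confirming saturation.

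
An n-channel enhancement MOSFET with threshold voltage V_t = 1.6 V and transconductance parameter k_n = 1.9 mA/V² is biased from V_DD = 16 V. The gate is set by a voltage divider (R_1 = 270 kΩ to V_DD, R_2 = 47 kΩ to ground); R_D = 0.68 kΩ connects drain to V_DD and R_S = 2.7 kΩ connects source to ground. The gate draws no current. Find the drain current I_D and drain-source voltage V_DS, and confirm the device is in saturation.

I_D ≈ 0.14 mA, V_DS ≈ 16 V

V_G = V_DD·R_2/(R_1+R_2) = 16×47/317 = 2.37 V.
Assume saturation: I_D = (k_n/2)(V_GS − V_t)² with V_GS = V_G − I_D·R_S = 2.37 − 2.7·I_D.
Substituting gives 6.93·I_D² − 4.96·I_D + 0.567 = 0, with roots I_D = 0.143 or 0.574 mA.
The root I_D = 0.574 mA gives V_GS = 0.823 V ≤ V_t, so take I_D = 0.143 mA.
Then V_GS = 1.99 V and V_DS = V_DD − I_D(R_D+R_S) = 16 − 0.143×3.38 = 15.5 V.
Saturation requires V_DS ≥ V_GS − V_t = 0.387 V; 15.5 ≥ 0.387 ✓.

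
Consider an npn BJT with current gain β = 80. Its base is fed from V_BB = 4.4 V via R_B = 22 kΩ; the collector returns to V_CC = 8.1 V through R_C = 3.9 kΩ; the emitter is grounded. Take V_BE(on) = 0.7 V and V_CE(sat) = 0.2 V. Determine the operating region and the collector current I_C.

Assume active: I_B = (4.4 − 0.7)/22 = 0.168 mA, giving I_C = β·I_B = 13.5 mA.
But then V_CE = 8.1 − 13.5×3.9 = -44.4 V < V_CE(sat) = 0.2 V — impossible in the active region.
So the transistor is saturated. With V_CE = 0.2 V, I_C = (V_CC − 0.2)/R_C = 7.9/3.9 = 2.03 mA.
Check: β·I_B = 13.5 mA > I_C = 2.03 mA, confirming saturation.

saturation; I_C ≈ 2 mA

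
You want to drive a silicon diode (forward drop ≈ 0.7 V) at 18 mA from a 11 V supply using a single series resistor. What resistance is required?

The resistor drops V_S − V_D = 11 − 0.7 = 10.3 V at 18 mA.
R = 10.3 V / 18 mA = 0.572 kΩ.

R ≈ 0.57 kΩ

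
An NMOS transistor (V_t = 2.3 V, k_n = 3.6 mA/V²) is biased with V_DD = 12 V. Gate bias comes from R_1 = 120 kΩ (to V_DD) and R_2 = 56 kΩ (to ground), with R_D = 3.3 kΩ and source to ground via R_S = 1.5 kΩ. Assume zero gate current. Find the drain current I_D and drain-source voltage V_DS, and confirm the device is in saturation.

V_G = V_DD·R_2/(R_1+R_2) = 12×56/176 = 3.82 V.
Assume saturation: I_D = (k_n/2)(V_GS − V_t)² with V_GS = V_G − I_D·R_S = 3.82 − 1.5·I_D.
Substituting gives 4.05·I_D² − 9.2·I_D + 4.15 = 0, with roots I_D = 0.621 or 1.65 mA.
The root I_D = 1.65 mA gives V_GS = 1.34 V ≤ V_t, so take I_D = 0.621 mA.
Then V_GS = 2.89 V and V_DS = V_DD − I_D(R_D+R_S) = 12 − 0.621×4.8 = 9.02 V.
Saturation requires V_DS ≥ V_GS − V_t = 0.587 V; 9.02 ≥ 0.587 ✓.

I_D ≈ 0.62 mA, V_DS ≈ 9 V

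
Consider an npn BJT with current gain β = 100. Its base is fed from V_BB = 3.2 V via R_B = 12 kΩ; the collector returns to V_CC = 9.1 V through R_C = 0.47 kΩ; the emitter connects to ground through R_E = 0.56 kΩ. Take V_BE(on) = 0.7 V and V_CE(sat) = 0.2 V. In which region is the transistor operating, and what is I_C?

Assume active. Base-emitter loop: I_B = (V_BB − V_BE)/(R_B + (β+1)R_E) = (3.2 − 0.7)/(12 + 101×0.56) = 0.0365 mA.
I_C = β·I_B = 100×0.0365 = 3.65 mA.
V_CE = V_CC − I_C·R_C − I_E·R_E = 9.1 − 3.65×0.47 − 3.68×0.56 = 5.32 V > V_CE(sat), so the active-region assumption holds.

active; I_C ≈ 3.6 mA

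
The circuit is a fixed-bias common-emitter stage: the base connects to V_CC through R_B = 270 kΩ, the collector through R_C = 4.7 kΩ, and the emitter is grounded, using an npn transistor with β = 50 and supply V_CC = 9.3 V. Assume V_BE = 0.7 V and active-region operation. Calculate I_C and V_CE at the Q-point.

I_C ≈ 1.6 mA, V_CE ≈ 1.8 V

Base loop: V_CC = I_B·R_B + V_BE, so I_B = (9.3 − 0.7)/270 kΩ = 0.0319 mA.
In the active region I_C = β·I_B = 50 × 0.0319 = 1.59 mA.
Collector loop: V_CE = V_CC − I_C·R_C = 9.3 − 1.59×4.7 = 1.81 V.
Since V_CE = 1.81 V > V_CE(sat) ≈ 0.2 V, the transistor is in the active region as assumed.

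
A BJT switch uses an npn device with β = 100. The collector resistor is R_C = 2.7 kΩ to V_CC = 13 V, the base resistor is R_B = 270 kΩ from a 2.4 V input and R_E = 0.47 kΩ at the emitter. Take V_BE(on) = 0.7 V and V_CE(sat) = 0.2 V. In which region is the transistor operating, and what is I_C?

active; I_C ≈ 0.54 mA

Assume active. Base-emitter loop: I_B = (V_BB − V_BE)/(R_B + (β+1)R_E) = (2.4 − 0.7)/(270 + 101×0.47) = 0.00535 mA.
I_C = β·I_B = 100×0.00535 = 0.535 mA.
V_CE = V_CC − I_C·R_C − I_E·R_E = 13 − 0.535×2.7 − 0.541×0.47 = 11.3 V > V_CE(sat), so the active-region assumption holds.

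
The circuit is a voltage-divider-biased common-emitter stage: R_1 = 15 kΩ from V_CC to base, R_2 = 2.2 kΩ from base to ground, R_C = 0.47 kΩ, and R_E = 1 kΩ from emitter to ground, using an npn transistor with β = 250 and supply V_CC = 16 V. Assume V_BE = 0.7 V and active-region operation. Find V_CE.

V_CE ≈ 14 V

Thevenize the base divider: V_Th = V_CC·R_2/(R_1+R_2) = 16×2.2/17.2 = 2.05 V, R_Th = R_1‖R_2 = 1.92 kΩ.
Base-emitter loop: V_Th = I_B·R_Th + V_BE + (β+1)I_B·R_E, so I_B = (2.05 − 0.7) / (1.92 + 251×1) = 0.00532 mA.
I_C = β·I_B = 250×0.00532 = 1.33 mA, and I_E = (β+1)I_B = 1.34 mA.
V_CE = V_CC − I_C·R_C − I_E·R_E = 16 − 1.33×0.47 − 1.34×1 = 14 V.
V_CE = 14 V > 0.2 V confirms active-region operation.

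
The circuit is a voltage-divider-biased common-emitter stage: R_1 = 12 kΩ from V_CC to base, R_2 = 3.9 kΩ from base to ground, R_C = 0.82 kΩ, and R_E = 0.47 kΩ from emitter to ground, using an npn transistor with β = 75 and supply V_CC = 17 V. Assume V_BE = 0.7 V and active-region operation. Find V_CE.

V_CE ≈ 8.3 V

Thevenize the base divider: V_Th = V_CC·R_2/(R_1+R_2) = 17×3.9/15.9 = 4.17 V, R_Th = R_1‖R_2 = 2.94 kΩ.
Base-emitter loop: V_Th = I_B·R_Th + V_BE + (β+1)I_B·R_E, so I_B = (4.17 − 0.7) / (2.94 + 76×0.47) = 0.0897 mA.
I_C = β·I_B = 75×0.0897 = 6.73 mA, and I_E = (β+1)I_B = 6.82 mA.
V_CE = V_CC − I_C·R_C − I_E·R_E = 17 − 6.73×0.82 − 6.82×0.47 = 8.28 V.
V_CE = 8.28 V > 0.2 V confirms active-region operation.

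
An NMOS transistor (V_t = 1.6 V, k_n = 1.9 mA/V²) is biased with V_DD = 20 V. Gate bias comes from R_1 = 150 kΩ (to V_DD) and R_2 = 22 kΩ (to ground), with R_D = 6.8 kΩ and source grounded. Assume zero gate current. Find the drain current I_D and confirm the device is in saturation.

I_D ≈ 0.87 mA

V_G = V_DD·R_2/(R_1+R_2) = 20×22/172 = 2.56 V. With the source grounded, V_GS = V_G = 2.56 V.
Assume saturation: I_D = (k_n/2)(V_GS − V_t)² = (1.9/2)×(2.56 − 1.6)² = 0.95×0.958² = 0.872 mA.
V_DS = V_DD − I_D·R_D = 20 − 0.872×6.8 = 14.1 V.
Saturation requires V_DS ≥ V_GS − V_t = 0.958 V; 14.1 ≥ 0.958 ✓.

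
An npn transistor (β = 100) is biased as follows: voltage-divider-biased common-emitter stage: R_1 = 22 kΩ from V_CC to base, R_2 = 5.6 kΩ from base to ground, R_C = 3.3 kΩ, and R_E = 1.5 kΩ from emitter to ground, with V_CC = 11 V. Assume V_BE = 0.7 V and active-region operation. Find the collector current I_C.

Thevenize the base divider: V_Th = V_CC·R_2/(R_1+R_2) = 11×5.6/27.6 = 2.23 V, R_Th = R_1‖R_2 = 4.46 kΩ.
Base-emitter loop: V_Th = I_B·R_Th + V_BE + (β+1)I_B·R_E, so I_B = (2.23 − 0.7) / (4.46 + 101×1.5) = 0.00982 mA.
I_C = β·I_B = 100×0.00982 = 0.982 mA, and I_E = (β+1)I_B = 0.992 mA.
V_CE = V_CC − I_C·R_C − I_E·R_E = 11 − 0.982×3.3 − 0.992×1.5 = 6.27 V.
V_CE = 6.27 V > 0.2 V confirms active-region operation.

I_C ≈ 0.98 mA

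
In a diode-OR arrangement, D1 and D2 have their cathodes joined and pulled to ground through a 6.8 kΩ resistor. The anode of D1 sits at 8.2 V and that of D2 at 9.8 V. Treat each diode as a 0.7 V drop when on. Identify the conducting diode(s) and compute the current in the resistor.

Assume both conduct. Then node N would need to be at both 8.2−0.7 = 7.5 V and 9.8−0.7 = 9.1 V, which is impossible.
Assume only D2 conducts: V_N = 9.8 − 0.7 = 9.1 V, so I_R = 9.1/6.8 = 1.34 mA.
Check D1: its anode-to-cathode voltage is 8.2 − 9.1 = -0.9 V < 0.7 V, so it is off. The assumption is consistent.

Only D2 conducts; I_R ≈ 1.3 mA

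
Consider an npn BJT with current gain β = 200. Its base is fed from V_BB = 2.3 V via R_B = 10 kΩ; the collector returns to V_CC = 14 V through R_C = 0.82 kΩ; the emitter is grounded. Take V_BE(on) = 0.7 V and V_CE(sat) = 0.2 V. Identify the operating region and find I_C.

Assume active: I_B = (2.3 − 0.7)/10 = 0.16 mA, giving I_C = β·I_B = 32 mA.
But then V_CE = 14 − 32×0.82 = -12.2 V < V_CE(sat) = 0.2 V — impossible in the active region.
So the transistor is saturated. With V_CE = 0.2 V, I_C = (V_CC − 0.2)/R_C = 13.8/0.82 = 16.8 mA.
Check: β·I_B = 32 mA > I_C = 16.8 mA, confirming saturation.

saturation; I_C ≈ 17 mA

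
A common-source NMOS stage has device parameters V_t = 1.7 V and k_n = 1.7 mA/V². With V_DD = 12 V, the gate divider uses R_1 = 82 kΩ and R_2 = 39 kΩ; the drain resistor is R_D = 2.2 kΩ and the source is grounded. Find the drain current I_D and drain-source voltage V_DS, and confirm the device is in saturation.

V_G = V_DD·R_2/(R_1+R_2) = 12×39/121 = 3.87 V. With the source grounded, V_GS = V_G = 3.87 V.
Assume saturation: I_D = (k_n/2)(V_GS − V_t)² = (1.7/2)×(3.87 − 1.7)² = 0.85×2.17² = 3.99 mA.
V_DS = V_DD − I_D·R_D = 12 − 3.99×2.2 = 3.21 V.
Saturation requires V_DS ≥ V_GS − V_t = 2.17 V; 3.21 ≥ 2.17 ✓.

I_D ≈ 4 mA, V_DS ≈ 3.2 V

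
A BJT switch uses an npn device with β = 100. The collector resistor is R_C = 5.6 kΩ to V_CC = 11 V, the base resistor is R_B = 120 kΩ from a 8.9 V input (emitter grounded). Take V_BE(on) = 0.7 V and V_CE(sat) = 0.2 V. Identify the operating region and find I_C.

saturation; I_C ≈ 1.9 mA

Assume active: I_B = (8.9 − 0.7)/120 = 0.0683 mA, giving I_C = β·I_B = 6.83 mA.
But then V_CE = 11 − 6.83×5.6 = -27.3 V < V_CE(sat) = 0.2 V — impossible in the active region.
So the transistor is saturated. With V_CE = 0.2 V, I_C = (V_CC − 0.2)/R_C = 10.8/5.6 = 1.93 mA.
Check: β·I_B = 6.83 mA > I_C = 1.93 mA, confirming saturation.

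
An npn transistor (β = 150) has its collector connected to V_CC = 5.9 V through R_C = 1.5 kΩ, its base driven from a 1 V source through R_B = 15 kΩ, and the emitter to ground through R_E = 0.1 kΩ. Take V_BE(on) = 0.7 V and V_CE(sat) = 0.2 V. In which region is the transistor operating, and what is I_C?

Assume active. Base-emitter loop: I_B = (V_BB − V_BE)/(R_B + (β+1)R_E) = (1 − 0.7)/(15 + 151×0.1) = 0.00997 mA.
I_C = β·I_B = 150×0.00997 = 1.5 mA.
V_CE = V_CC − I_C·R_C − I_E·R_E = 5.9 − 1.5×1.5 − 1.5×0.1 = 3.51 V > V_CE(sat), so the active-region assumption holds.

active; I_C ≈ 1.5 mA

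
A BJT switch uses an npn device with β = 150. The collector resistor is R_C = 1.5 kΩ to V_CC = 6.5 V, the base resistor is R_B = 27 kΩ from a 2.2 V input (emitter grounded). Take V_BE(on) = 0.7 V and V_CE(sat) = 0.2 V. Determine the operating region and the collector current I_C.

saturation; I_C ≈ 4.2 mA

Assume active: I_B = (2.2 − 0.7)/27 = 0.0556 mA, giving I_C = β·I_B = 8.33 mA.
But then V_CE = 6.5 − 8.33×1.5 = -6 V < V_CE(sat) = 0.2 V — impossible in the active region.
So the transistor is saturated. With V_CE = 0.2 V, I_C = (V_CC − 0.2)/R_C = 6.3/1.5 = 4.2 mA.
Check: β·I_B = 8.33 mA > I_C = 4.2 mA, confirming saturation.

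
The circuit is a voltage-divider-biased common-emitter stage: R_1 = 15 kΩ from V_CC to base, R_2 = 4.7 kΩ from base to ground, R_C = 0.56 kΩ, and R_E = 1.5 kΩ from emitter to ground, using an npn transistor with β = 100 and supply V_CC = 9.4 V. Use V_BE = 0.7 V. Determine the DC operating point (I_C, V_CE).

Thevenize the base divider: V_Th = V_CC·R_2/(R_1+R_2) = 9.4×4.7/19.7 = 2.24 V, R_Th = R_1‖R_2 = 3.58 kΩ.
Base-emitter loop: V_Th = I_B·R_Th + V_BE + (β+1)I_B·R_E, so I_B = (2.24 − 0.7) / (3.58 + 101×1.5) = 0.00995 mA.
I_C = β·I_B = 100×0.00995 = 0.995 mA, and I_E = (β+1)I_B = 1 mA.
V_CE = V_CC − I_C·R_C − I_E·R_E = 9.4 − 0.995×0.56 − 1×1.5 = 7.34 V.
V_CE = 7.34 V > 0.2 V confirms active-region operation.

I_C ≈ 0.99 mA, V_CE ≈ 7.3 V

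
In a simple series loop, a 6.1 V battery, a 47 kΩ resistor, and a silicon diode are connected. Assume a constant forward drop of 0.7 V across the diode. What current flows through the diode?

I ≈ 0.11 mA

KVL around the loop: 6.1 = V_D + I·R = 0.7 + I × 47 kΩ.
So I = (6.1 − 0.7) / 47 kΩ = 5.4 / 47 = 0.115 mA.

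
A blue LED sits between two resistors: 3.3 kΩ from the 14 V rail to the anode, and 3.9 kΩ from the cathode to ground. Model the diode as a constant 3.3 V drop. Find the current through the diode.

The two resistors are in series with the diode, so KVL gives 14 = I·3.3 + 3.3 + I·3.9.
I = (14 − 3.3) / (3.3 + 3.9) kΩ = 10.7 / 7.2 = 1.49 mA.

I ≈ 1.5 mA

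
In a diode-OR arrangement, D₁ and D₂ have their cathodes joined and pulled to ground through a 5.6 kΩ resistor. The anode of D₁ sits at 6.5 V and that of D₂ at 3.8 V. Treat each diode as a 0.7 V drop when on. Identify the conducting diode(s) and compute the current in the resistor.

Assume both conduct. Then node N would need to be at both 6.5−0.7 = 5.8 V and 3.8−0.7 = 3.1 V, which is impossible.
Assume only D₁ conducts: V_N = 6.5 − 0.7 = 5.8 V, so I_R = 5.8/5.6 = 1.04 mA.
Check D₂: its anode-to-cathode voltage is 3.8 − 5.8 = -2 V < 0.7 V, so it is off. The assumption is consistent.

Only D₁ conducts; I_R ≈ 1 mA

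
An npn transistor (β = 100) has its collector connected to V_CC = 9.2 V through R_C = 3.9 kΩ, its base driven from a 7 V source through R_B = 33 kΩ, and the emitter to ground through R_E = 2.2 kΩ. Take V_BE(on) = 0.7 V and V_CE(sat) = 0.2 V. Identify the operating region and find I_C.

saturation; I_C ≈ 1.4 mA

Assume active: I_B = (7 − 0.7)/(33 + 101×2.2) = 0.0247 mA, I_C = β·I_B = 2.47 mA.
Then V_CE = 9.2 − 2.47×3.9 − 2.49×2.2 = -5.91 V < 0.2 V — the active assumption fails.
Re-solve with V_CE = 0.2 V. KCL at the emitter: V_E/R_E = (V_BB−0.7−V_E)/R_B + (V_CC−0.2−V_E)/R_C, giving V_E = 3.37 V.
I_C = (V_CC − 0.2 − V_E)/R_C = (9 − 3.37)/3.9 = 1.44 mA.
Check: I_B = (6.3 − 3.37)/33 = 0.0888 mA, and β·I_B = 8.88 mA > I_C, confirming saturation.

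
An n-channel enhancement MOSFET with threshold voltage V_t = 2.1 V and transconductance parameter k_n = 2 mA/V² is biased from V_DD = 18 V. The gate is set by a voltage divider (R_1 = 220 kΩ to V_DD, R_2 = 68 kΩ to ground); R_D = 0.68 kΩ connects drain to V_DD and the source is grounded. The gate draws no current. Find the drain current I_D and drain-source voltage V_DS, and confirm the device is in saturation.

V_G = V_DD·R_2/(R_1+R_2) = 18×68/288 = 4.25 V. With the source grounded, V_GS = V_G = 4.25 V.
Assume saturation: I_D = (k_n/2)(V_GS − V_t)² = (2/2)×(4.25 − 2.1)² = 1×2.15² = 4.62 mA.
V_DS = V_DD − I_D·R_D = 18 − 4.62×0.68 = 14.9 V.
Saturation requires V_DS ≥ V_GS − V_t = 2.15 V; 14.9 ≥ 2.15 ✓.

I_D ≈ 4.6 mA, V_DS ≈ 15 V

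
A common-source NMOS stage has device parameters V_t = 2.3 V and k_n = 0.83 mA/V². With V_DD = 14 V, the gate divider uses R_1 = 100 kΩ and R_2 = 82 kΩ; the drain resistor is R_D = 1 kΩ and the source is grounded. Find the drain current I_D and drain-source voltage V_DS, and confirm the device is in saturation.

I_D ≈ 6.7 mA, V_DS ≈ 7.3 V

V_G = V_DD·R_2/(R_1+R_2) = 14×82/182 = 6.31 V. With the source grounded, V_GS = V_G = 6.31 V.
Assume saturation: I_D = (k_n/2)(V_GS − V_t)² = (0.83/2)×(6.31 − 2.3)² = 0.415×4.01² = 6.67 mA.
V_DS = V_DD − I_D·R_D = 14 − 6.67×1 = 7.33 V.
Saturation requires V_DS ≥ V_GS − V_t = 4.01 V; 7.33 ≥ 4.01 ✓.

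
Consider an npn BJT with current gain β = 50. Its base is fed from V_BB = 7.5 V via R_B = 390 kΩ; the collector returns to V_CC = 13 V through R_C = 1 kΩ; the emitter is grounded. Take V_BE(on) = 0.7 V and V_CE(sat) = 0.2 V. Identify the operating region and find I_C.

active; I_C ≈ 0.87 mA

Assume active. Base-emitter loop: I_B = (V_BB − V_BE)/R_B = (7.5 − 0.7)/390 = 0.0174 mA.
I_C = β·I_B = 50×0.0174 = 0.872 mA.
V_CE = V_CC − I_C·R_C = 13 − 0.872×1 = 12.1 V > V_CE(sat), so the active-region assumption holds.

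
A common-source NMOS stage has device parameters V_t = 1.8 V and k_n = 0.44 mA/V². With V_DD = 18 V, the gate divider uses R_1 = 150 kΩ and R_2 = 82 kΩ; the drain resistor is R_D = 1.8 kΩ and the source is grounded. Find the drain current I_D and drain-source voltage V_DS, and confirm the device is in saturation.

V_G = V_DD·R_2/(R_1+R_2) = 18×82/232 = 6.36 V. With the source grounded, V_GS = V_G = 6.36 V.
Assume saturation: I_D = (k_n/2)(V_GS − V_t)² = (0.44/2)×(6.36 − 1.8)² = 0.22×4.56² = 4.58 mA.
V_DS = V_DD − I_D·R_D = 18 − 4.58×1.8 = 9.76 V.
Saturation requires V_DS ≥ V_GS − V_t = 4.56 V; 9.76 ≥ 4.56 ✓.

I_D ≈ 4.6 mA, V_DS ≈ 9.8 V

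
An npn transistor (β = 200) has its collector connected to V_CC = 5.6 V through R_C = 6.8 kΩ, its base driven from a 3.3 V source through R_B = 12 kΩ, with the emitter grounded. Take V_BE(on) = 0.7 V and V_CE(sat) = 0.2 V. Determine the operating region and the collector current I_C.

saturation; I_C ≈ 0.79 mA

Assume active: I_B = (3.3 − 0.7)/12 = 0.217 mA, giving I_C = β·I_B = 43.3 mA.
But then V_CE = 5.6 − 43.3×6.8 = -289 V < V_CE(sat) = 0.2 V — impossible in the active region.
So the transistor is saturated. With V_CE = 0.2 V, I_C = (V_CC − 0.2)/R_C = 5.4/6.8 = 0.794 mA.
Check: β·I_B = 43.3 mA > I_C = 0.794 mA, confirming saturation.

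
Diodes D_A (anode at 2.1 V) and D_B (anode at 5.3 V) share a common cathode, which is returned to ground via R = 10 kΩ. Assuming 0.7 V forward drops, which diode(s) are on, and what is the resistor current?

Assume both conduct. Then node N would need to be at both 2.1−0.7 = 1.4 V and 5.3−0.7 = 4.6 V, which is impossible.
Assume only D_B conducts: V_N = 5.3 − 0.7 = 4.6 V, so I_R = 4.6/10 = 0.46 mA.
Check D_A: its anode-to-cathode voltage is 2.1 − 4.6 = -2.5 V < 0.7 V, so it is off. The assumption is consistent.

Only D_B conducts; I_R ≈ 0.46 mA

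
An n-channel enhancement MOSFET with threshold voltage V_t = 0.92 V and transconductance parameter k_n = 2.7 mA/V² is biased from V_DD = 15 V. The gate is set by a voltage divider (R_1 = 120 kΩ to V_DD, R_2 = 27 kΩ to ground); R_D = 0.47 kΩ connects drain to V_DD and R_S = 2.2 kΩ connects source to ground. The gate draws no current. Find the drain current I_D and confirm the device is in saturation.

I_D ≈ 0.55 mA

V_G = V_DD·R_2/(R_1+R_2) = 15×27/147 = 2.76 V.
Assume saturation: I_D = (k_n/2)(V_GS − V_t)² with V_GS = V_G − I_D·R_S = 2.76 − 2.2·I_D.
Substituting gives 6.53·I_D² − 11.9·I_D + 4.55 = 0, with roots I_D = 0.545 or 1.28 mA.
The root I_D = 1.28 mA gives V_GS = -0.0522 V ≤ V_t, so take I_D = 0.545 mA.
Then V_GS = 1.56 V and V_DS = V_DD − I_D(R_D+R_S) = 15 − 0.545×2.67 = 13.5 V.
Saturation requires V_DS ≥ V_GS − V_t = 0.636 V; 13.5 ≥ 0.636 ✓.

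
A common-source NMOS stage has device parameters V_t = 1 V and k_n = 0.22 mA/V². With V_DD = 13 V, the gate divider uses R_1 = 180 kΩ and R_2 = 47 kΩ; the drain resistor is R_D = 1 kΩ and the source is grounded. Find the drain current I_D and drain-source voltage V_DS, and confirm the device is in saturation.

I_D ≈ 0.31 mA, V_DS ≈ 13 V

V_G = V_DD·R_2/(R_1+R_2) = 13×47/227 = 2.69 V. With the source grounded, V_GS = V_G = 2.69 V.
Assume saturation: I_D = (k_n/2)(V_GS − V_t)² = (0.22/2)×(2.69 − 1)² = 0.11×1.69² = 0.315 mA.
V_DS = V_DD − I_D·R_D = 13 − 0.315×1 = 12.7 V.
Saturation requires V_DS ≥ V_GS − V_t = 1.69 V; 12.7 ≥ 1.69 ✓.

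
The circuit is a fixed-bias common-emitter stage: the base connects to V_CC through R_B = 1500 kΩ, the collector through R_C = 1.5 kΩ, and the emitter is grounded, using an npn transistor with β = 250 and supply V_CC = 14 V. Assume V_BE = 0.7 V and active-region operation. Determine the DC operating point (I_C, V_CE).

Base loop: V_CC = I_B·R_B + V_BE, so I_B = (14 − 0.7)/1500 kΩ = 0.00887 mA.
In the active region I_C = β·I_B = 250 × 0.00887 = 2.22 mA.
Collector loop: V_CE = V_CC − I_C·R_C = 14 − 2.22×1.5 = 10.7 V.
Since V_CE = 10.7 V > V_CE(sat) ≈ 0.2 V, the transistor is in the active region as assumed.

I_C ≈ 2.2 mA, V_CE ≈ 11 V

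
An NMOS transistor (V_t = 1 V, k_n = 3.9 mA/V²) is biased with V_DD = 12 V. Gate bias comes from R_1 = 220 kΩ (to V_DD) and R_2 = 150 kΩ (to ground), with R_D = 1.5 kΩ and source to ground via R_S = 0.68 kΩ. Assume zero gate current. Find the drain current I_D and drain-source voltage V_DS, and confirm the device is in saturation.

I_D ≈ 3.7 mA, V_DS ≈ 4 V

V_G = V_DD·R_2/(R_1+R_2) = 12×150/370 = 4.86 V.
Assume saturation: I_D = (k_n/2)(V_GS − V_t)² with V_GS = V_G − I_D·R_S = 4.86 − 0.68·I_D.
Substituting gives 0.902·I_D² − 11.2·I_D + 29.1 = 0, with roots I_D = 3.67 or 8.81 mA.
The root I_D = 8.81 mA gives V_GS = -1.13 V ≤ V_t, so take I_D = 3.67 mA.
Then V_GS = 2.37 V and V_DS = V_DD − I_D(R_D+R_S) = 12 − 3.67×2.18 = 4.01 V.
Saturation requires V_DS ≥ V_GS − V_t = 1.37 V; 4.01 ≥ 1.37 ✓.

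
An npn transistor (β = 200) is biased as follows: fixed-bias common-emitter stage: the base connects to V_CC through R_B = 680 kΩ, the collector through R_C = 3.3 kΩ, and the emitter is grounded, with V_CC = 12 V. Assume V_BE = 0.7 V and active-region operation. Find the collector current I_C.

Base loop: V_CC = I_B·R_B + V_BE, so I_B = (12 − 0.7)/680 kΩ = 0.0166 mA.
In the active region I_C = β·I_B = 200 × 0.0166 = 3.32 mA.
Collector loop: V_CE = V_CC − I_C·R_C = 12 − 3.32×3.3 = 1.03 V.
Since V_CE = 1.03 V > V_CE(sat) ≈ 0.2 V, the transistor is in the active region as assumed.

I_C ≈ 3.3 mA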